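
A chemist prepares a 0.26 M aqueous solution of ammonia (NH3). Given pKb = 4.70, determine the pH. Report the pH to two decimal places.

NH3 + H2O ⇌ NH4+ + OH-
Kb = 10^(−4.70) = 2.00 × 10^-5
From the ICE table, Kb = [OH-]²/(0.26 − [OH-]) = 2.00 × 10^-5.
Since Kb ≪ C₀, [OH-] ≈ √(Kb·C₀) = 2.28 × 10^-3 M.
Check: 0.88% ionized — well under 5%, approximation valid.
pOH = −log(2.28 × 10^-3) = 2.64; pH = 14.00 − 2.64 = 11.36

pH = 11.36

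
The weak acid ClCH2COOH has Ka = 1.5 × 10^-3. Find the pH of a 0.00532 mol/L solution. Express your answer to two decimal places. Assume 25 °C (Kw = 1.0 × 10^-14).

pH = 2.66

ClCH2COOH ⇌ ClCH2COO- + H+
From the ICE table, Ka = [H+]²/(0.00532 − [H+]) = 1.5 × 10^-3.
Here C₀/Ka ≈ 3.55, so the small-[H+] approximation fails. Use the quadratic:
[H+] = (−Ka + √(Ka² + 4·Ka·C₀))/2 = 2.17 × 10^-3 M
pH = −log(2.17 × 10^-3) = 2.66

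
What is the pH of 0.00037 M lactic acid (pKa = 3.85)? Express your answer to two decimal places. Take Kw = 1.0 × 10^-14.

pH = 3.77

CH3CH(OH)COOH ⇌ CH3CH(OH)COO- + H+
Ka = 10^(−3.85) = 1.41 × 10^-4
Let x = [H+] at equilibrium. Ka = x²/(0.00037 − x).
Here C₀/Ka ≈ 2.62, so the small-x approximation fails. Use the quadratic:
x = (−Ka + √(Ka² + 4·Ka·C₀))/2 = 1.69 × 10^-4 M
pH = −log[H+] = −log(1.69 × 10^-4) = 3.77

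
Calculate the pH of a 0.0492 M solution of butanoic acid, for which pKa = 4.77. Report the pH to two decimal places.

pH = 3.04

CH3(CH2)2COOH ⇌ CH3(CH2)2COO- + H+
Ka = 10^(−4.77) = 1.70 × 10^-5
From the ICE table, Ka = [H+]²/(0.0492 − [H+]) = 1.70 × 10^-5.
Neglecting [H+] in the denominator: [H+] = √(1.70 × 10^-5 × 0.0492) = 9.15 × 10^-4 M
([H+]/C₀ = 1.9% < 5%, so the approximation holds.)
pH = −log(9.15 × 10^-4) = 3.04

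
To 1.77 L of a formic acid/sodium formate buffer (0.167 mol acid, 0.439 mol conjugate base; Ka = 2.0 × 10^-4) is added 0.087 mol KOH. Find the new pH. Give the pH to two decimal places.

After neutralization: n(HCOOH) = 0.08 mol, n(HCOO-) = 0.526 mol.
pKa = −log(2.0 × 10^-4) = 3.699
pH = pKa + log(n_HCOO-/n_HCOOH) = 3.699 + log(0.526/0.08) = 3.699 + (+0.818)

pH = 4.52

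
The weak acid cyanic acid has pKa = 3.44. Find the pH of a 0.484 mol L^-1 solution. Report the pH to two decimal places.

HOCN ⇌ OCN- + H+
Ka = 10^(−3.44) = 3.63 × 10^-4
From the ICE table, Ka = x²/(0.484 − x) = 3.63 × 10^-4.
Since Ka ≪ C₀, x ≈ √(Ka·C₀) = 1.33 × 10^-2 M.
pH = −log[H+] = −log(1.33 × 10^-2) = 1.88

pH = 1.88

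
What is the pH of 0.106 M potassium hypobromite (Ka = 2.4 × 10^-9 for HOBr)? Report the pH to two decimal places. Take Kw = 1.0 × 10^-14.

pH = 10.82

OBr- is the conjugate base of the weak acid HOBr.
Kb = Kw/Ka = 1.0×10^-14 / 2.4 × 10^-9 = 4.17 × 10^-6
Kb = [OH-]²/(0.106 − [OH-]) = 4.17 × 10^-6
Since Kb ≪ C₀, [OH-] ≈ √(Kb·C₀) = 6.65 × 10^-4 M.
Check: 0.63% ionized — well under 5%, approximation valid.
pOH = 3.18, so pH = 14.00 − pOH = 10.82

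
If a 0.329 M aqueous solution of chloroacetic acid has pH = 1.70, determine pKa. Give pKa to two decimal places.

[H+] = 10^(-1.70) = 2.00 × 10^-2 M
At equilibrium [HA] = 0.329 − 2.00 × 10^-2 = 3.09 × 10^-1 M
Ka = [H+][A-]/[HA] = (2.00 × 10^-2)² / 3.09 × 10^-1 = 1.29 × 10^-3
pKa = -log(1.29 × 10^-3) = 2.89

pKa = 2.89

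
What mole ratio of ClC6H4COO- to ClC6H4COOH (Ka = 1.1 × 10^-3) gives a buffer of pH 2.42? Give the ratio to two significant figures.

ratio = 0.29

pKa = -log(1.1 × 10^-3) = 2.959
pH = pKa + log(r) ⇒ log(r) = 2.42 − 2.959 = -0.539
r = [ClC6H4COO-]/[ClC6H4COOH] = 10^(-0.539) = 0.289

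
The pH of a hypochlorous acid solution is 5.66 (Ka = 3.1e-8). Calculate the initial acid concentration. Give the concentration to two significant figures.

[H+] = 10^(-5.66) = 2.19 × 10^-6 M = x
Ka = x²/(C₀ − x) ⇒ C₀ = x + x²/Ka
C₀ = 2.19 × 10^-6 + (2.19 × 10^-6)²/(3.1 × 10^-8) = 1.57 × 10^-4 M

C₀ = 1.6 × 10^-4 M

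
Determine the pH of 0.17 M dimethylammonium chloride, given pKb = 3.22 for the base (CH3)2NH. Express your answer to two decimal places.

(CH3)2NH2+ is the conjugate acid of the weak base (CH3)2NH.
Kb = 10^(−3.22) = 6.03 × 10^-4
Ka = Kw/Kb = 1.0×10^-14 / 6.03 × 10^-4 = 1.66 × 10^-11
From the ICE table, Ka = [H+]²/(0.17 − [H+]) = 1.66 × 10^-11.
Assume [H+] ≪ 0.17: [H+] ≈ √(1.66 × 10^-11 × 0.17) = 1.68 × 10^-6 M
Check: 0.00099% ionized — well under 5%, approximation valid.
pH = −log[H+] = −log(1.68 × 10^-6) = 5.77

pH = 5.77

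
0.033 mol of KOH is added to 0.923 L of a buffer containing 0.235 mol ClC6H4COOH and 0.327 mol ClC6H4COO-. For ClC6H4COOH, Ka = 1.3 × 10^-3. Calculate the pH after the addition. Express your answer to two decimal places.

After neutralization: n(ClC6H4COOH) = 0.202 mol, n(ClC6H4COO-) = 0.36 mol.
pKa = −log(1.3 × 10^-3) = 2.886
Henderson–Hasselbalch with mole ratio 0.36/0.202: pH = 2.886 + (+0.251)

pH = 3.14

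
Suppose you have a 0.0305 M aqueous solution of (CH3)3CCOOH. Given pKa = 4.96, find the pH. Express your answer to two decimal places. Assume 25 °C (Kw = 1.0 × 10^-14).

(CH3)3CCOOH ⇌ (CH3)3CCOO- + H+
Ka = 10^(−4.96) = 1.10 × 10^-5
Ka = [H+]²/(0.0305 − [H+]) = 1.10 × 10^-5
Neglecting [H+] in the denominator: [H+] = √(1.10 × 10^-5 × 0.0305) = 5.79 × 10^-4 M
pH = −log[H+] = −log(5.79 × 10^-4) = 3.24

pH = 3.24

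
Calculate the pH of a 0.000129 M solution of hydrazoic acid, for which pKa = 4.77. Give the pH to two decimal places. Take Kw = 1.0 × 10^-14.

HN3 ⇌ N3- + H+
Ka = 10^(−4.77) = 1.70 × 10^-5
Ka = [H+]²/(0.000129 − [H+]) = 1.70 × 10^-5
[H+] is not negligible relative to C₀; solve [H+]² + 1.7e-05·[H+] − 2.19e-09 = 0.
[H+] = [−1.7e-05 + √(1.7e-05² + 8.77e-09)]/2 = 3.91 × 10^-5 M
pH = −log[H+] = −log(3.91 × 10^-5) = 4.41

pH = 4.41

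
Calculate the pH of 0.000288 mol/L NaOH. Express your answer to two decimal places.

pH = 10.46

NaOH is a strong base; [OH-] = 0.000288 M.
pOH = -log(0.000288) = 3.54
pH = 14.00 - 3.54 = 10.46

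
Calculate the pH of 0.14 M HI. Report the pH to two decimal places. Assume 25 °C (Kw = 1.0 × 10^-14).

HI is a strong acid and dissociates completely, so [H+] = 0.14 M.
pH = -log(0.14) = 0.85

pH = 0.85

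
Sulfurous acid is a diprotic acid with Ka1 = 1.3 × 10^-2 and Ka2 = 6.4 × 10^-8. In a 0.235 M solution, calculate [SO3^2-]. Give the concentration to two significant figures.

6.4 × 10^-8 M

First ionization gives [H+] ≈ [HSO3-] = 4.92 × 10^-2 M.
Second step: Ka2 = [H+][SO3^2-]/[HSO3-] ≈ [SO3^2-] (since [H+] ≈ [HSO3-]).
So [SO3^2-] ≈ Ka2.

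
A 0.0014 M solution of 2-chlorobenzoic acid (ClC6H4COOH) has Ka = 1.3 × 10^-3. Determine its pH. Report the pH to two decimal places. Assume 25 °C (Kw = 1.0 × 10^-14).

pH = 3.07

ClC6H4COOH ⇌ ClC6H4COO- + H+
From the ICE table, Ka = [H+]²/(0.0014 − [H+]) = 1.3 × 10^-3.
The 5% rule fails; solving [H+]² + Ka·[H+] − Ka·C₀ = 0 exactly:
[H+] = (−Ka + √(Ka² + 4·Ka·C₀))/2 = 8.47 × 10^-4 M
pH = −log(8.47 × 10^-4) = 3.07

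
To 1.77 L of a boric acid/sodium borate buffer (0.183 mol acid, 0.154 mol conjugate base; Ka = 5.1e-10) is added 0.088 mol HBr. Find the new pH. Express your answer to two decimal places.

pH = 8.68

After neutralization: n(B(OH)3) = 0.271 mol, n(B(OH)4-) = 0.066 mol.
pKa = −log(5.1 × 10^-10) = 9.292
Henderson–Hasselbalch with mole ratio 0.066/0.271: pH = 9.292 + (-0.613)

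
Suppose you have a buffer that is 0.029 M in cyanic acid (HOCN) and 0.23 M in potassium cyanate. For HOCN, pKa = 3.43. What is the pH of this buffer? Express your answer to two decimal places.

pH = 4.33

pH = pKa + log([A⁻]/[HA]) = 3.43 + log(0.23/0.029)
pH = 3.43 + (+0.899) = 4.33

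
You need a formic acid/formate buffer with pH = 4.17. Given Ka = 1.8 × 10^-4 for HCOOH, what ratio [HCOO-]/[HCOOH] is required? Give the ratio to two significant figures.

ratio = 2.7

pKa = -log(1.8 × 10^-4) = 3.745
pH = pKa + log(r) ⇒ log(r) = 4.17 − 3.745 = +0.425
r = [HCOO-]/[HCOOH] = 10^(+0.425) = 2.66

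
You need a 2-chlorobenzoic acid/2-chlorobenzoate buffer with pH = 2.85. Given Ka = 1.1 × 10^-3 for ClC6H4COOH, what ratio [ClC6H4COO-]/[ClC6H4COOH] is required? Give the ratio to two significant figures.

ratio = 0.78

pKa = -log(1.1 × 10^-3) = 2.959
pH = pKa + log(r) ⇒ log(r) = 2.85 − 2.959 = -0.109
r = [ClC6H4COO-]/[ClC6H4COOH] = 10^(-0.109) = 0.778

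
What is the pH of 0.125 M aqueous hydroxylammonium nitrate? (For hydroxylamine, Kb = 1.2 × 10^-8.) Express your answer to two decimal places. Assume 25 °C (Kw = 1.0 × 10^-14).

pH = 3.49

NH3OH+ is the conjugate acid of the weak base NH2OH.
Ka = Kw/Kb = 1.0×10^-14 / 1.2 × 10^-8 = 8.33 × 10^-7
Let x = [H+] at equilibrium. Ka = x²/(0.125 − x).
Assume x ≪ 0.125: x ≈ √(8.33 × 10^-7 × 0.125) = 3.23 × 10^-4 M
pH = −log[H+] = −log(3.23 × 10^-4) = 3.49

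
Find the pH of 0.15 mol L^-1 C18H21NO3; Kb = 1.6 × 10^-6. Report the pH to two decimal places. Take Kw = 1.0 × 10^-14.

pH = 10.69

C18H21NO3 + H2O ⇌ C18H22NO3+ + OH-
Let x = [OH-] at equilibrium. Kb = x²/(0.15 − x).
Neglecting x in the denominator: x = √(1.6 × 10^-6 × 0.15) = 4.90 × 10^-4 M
(x/C₀ = 0.33% < 5%, so the approximation holds.)
pOH = 3.31, so pH = 14.00 − pOH = 10.69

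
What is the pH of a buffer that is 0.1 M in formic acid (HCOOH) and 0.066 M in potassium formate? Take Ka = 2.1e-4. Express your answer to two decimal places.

pH = 3.50

pKa = −log(2.1 × 10^-4) = 3.678
Henderson–Hasselbalch: pH = pKa + log([HCOO-]/[HCOOH]) = 3.678 + log(0.066/0.1)
pH = 3.678 + (-0.180) = 3.50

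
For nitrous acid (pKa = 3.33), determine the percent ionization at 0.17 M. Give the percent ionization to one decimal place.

5.1%

HNO2 ⇌ NO2- + H+; let x = [H+] at equilibrium.
Ka = 10^(−3.33) = 4.68 × 10^-4
Solve x² + 0.000468x − 7.96e-05 = 0 → x = 8.69 × 10^-3 M
% ionization = x/C₀ × 100% = 8.69 × 10^-3/0.17 × 100% = 5.1%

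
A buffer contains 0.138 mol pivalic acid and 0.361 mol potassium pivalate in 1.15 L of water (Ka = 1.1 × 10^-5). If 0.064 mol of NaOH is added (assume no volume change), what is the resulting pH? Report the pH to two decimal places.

OH- converts (CH3)3CCOOH to (CH3)3CCOO-: (CH3)3CCOOH → 0.074 mol, (CH3)3CCOO- → 0.425 mol.
pKa = −log(1.1 × 10^-5) = 4.959
pH = pKa + log([A⁻]/[HA]) = 4.959 + log(0.425/0.074) = 4.959 +0.759

pH = 5.72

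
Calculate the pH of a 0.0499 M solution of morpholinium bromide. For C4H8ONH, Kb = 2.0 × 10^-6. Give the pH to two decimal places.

pH = 4.80

C4H8ONH2+ is the conjugate acid of the weak base C4H8ONH.
Ka = Kw/Kb = 1.0×10^-14 / 2.0 × 10^-6 = 5.00 × 10^-9
Ka = [H+]²/(0.0499 − [H+]) = 5.00 × 10^-9
Neglecting [H+] in the denominator: [H+] = √(5.00 × 10^-9 × 0.0499) = 1.58 × 10^-5 M
Check: 0.032% ionized — well under 5%, approximation valid.
pH = −log(1.58 × 10^-5) = 4.80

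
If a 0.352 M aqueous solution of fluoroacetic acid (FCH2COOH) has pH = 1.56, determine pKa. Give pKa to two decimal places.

[H+] = 10^(-1.56) = 2.75 × 10^-2 M
At equilibrium [HA] = 0.352 − 2.75 × 10^-2 = 3.24 × 10^-1 M
Ka = [H+][A-]/[HA] = (2.75 × 10^-2)² / 3.24 × 10^-1 = 2.33 × 10^-3
pKa = -log(2.33 × 10^-3) = 2.63

pKa = 2.63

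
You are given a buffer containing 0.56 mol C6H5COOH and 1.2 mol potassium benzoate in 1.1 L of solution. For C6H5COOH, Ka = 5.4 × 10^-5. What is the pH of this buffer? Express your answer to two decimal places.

pKa = −log(5.4 × 10^-5) = 4.268
Using pH = pKa + log([base]/[acid]) with [base]/[acid] = 1.2/0.56:
pH = 4.268 + (+0.331) = 4.60

pH = 4.60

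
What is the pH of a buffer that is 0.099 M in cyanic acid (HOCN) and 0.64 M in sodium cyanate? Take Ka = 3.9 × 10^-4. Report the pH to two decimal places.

pH = 4.22

pKa = −log(3.9 × 10^-4) = 3.409
pH = pKa + log([A⁻]/[HA]) = 3.409 + log(0.64/0.099)
pH = 3.409 + (+0.811) = 4.22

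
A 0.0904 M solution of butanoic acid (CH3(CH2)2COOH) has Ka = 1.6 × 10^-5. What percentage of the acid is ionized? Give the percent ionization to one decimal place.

1.3%

CH3(CH2)2COOH ⇌ CH3(CH2)2COO- + H+; let x = [H+] at equilibrium.
x ≈ √(Ka·C₀) = √(1.6 × 10^-5 × 0.0904) = 1.20 × 10^-3 M
Fraction ionized = 1.20 × 10^-3 / 0.0904 = 0.0133 → 1.3%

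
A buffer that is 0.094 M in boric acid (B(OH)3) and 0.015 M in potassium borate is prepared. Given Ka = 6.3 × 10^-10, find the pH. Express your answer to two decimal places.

pKa = −log(6.3 × 10^-10) = 9.201
pH = pKa + log([A⁻]/[HA]) = 9.201 + log(0.015/0.094)
pH = 9.201 + (-0.797) = 8.40

pH = 8.40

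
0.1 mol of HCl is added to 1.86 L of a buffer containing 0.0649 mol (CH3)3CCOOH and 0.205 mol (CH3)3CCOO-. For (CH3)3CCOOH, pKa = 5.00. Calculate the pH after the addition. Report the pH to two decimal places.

Added H+ converts (CH3)3CCOO- to (CH3)3CCOOH: (CH3)3CCOOH → 0.165 mol, (CH3)3CCOO- → 0.105 mol.
pH = pKa + log([A⁻]/[HA]) = 5.00 + log(0.105/0.165) = 5.00 -0.196

pH = 4.80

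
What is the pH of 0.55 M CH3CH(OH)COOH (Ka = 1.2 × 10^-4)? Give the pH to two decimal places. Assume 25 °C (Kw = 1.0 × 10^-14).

CH3CH(OH)COOH ⇌ CH3CH(OH)COO- + H+
Ka = x²/(0.55 − x) = 1.2 × 10^-4
Assume x ≪ 0.55: x ≈ √(1.2 × 10^-4 × 0.55) = 8.12 × 10^-3 M
Check: 1.5% ionized — well under 5%, approximation valid.
pH = −log[H+] = −log(8.12 × 10^-3) = 2.09

pH = 2.09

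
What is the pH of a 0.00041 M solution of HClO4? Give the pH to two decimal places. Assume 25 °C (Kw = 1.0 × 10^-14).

pH = 3.39

HClO4 is a strong acid and dissociates completely, so [H+] = 0.00041 M.
pH = -log(0.00041) = 3.39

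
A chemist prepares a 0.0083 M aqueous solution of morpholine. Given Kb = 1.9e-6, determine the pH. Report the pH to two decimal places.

C4H8ONH + H2O ⇌ C4H8ONH2+ + OH-
Let x = [OH-] at equilibrium. Kb = x²/(0.0083 − x).
Neglecting x in the denominator: x = √(1.9 × 10^-6 × 0.0083) = 1.26 × 10^-4 M
pOH = 3.90, so pH = 14.00 − pOH = 10.10

pH = 10.10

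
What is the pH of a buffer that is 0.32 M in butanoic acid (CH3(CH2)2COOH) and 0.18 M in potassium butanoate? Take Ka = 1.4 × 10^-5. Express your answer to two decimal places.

pKa = −log(1.4 × 10^-5) = 4.854
pH = pKa + log([A⁻]/[HA]) = 4.854 + log(0.18/0.32)
pH = 4.854 + (-0.250) = 4.60

pH = 4.60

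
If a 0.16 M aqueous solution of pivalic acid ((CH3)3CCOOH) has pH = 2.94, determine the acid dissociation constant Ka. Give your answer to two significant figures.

[H+] = 10^(-2.94) = 1.15 × 10^-3 M
At equilibrium [HA] = 0.16 − 1.15 × 10^-3 = 1.59 × 10^-1 M
Ka = [H+][A-]/[HA] = (1.15 × 10^-3)² / 1.59 × 10^-1 = 8.3 × 10^-6

Ka = 8.3 × 10^-6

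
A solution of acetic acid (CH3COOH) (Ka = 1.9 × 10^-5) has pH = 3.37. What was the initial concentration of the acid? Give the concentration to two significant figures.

[H+] = 10^(-3.37) = 4.27 × 10^-4 M = x
Ka = x²/(C₀ − x) ⇒ C₀ = x + x²/Ka
C₀ = 4.27 × 10^-4 + (4.27 × 10^-4)²/(1.9 × 10^-5) = 1.00 × 10^-2 M

C₀ = 1.0 × 10^-2 M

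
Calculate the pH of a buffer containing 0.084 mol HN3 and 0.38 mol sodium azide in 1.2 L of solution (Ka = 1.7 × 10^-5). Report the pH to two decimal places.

pKa = −log(1.7 × 10^-5) = 4.770
Henderson–Hasselbalch: pH = pKa + log([N3-]/[HN3]) = 4.770 + log(0.38/0.084)
pH = 4.770 + (+0.656) = 5.43

pH = 5.43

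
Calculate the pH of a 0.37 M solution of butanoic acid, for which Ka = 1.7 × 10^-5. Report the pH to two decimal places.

pH = 2.60

CH3(CH2)2COOH ⇌ CH3(CH2)2COO- + H+
From the ICE table, Ka = x²/(0.37 − x) = 1.7 × 10^-5.
Neglecting x in the denominator: x = √(1.7 × 10^-5 × 0.37) = 2.51 × 10^-3 M
pH = −log[H+] = −log(2.51 × 10^-3) = 2.60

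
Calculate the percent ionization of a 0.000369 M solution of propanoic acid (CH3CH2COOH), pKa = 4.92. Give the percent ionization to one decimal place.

CH3CH2COOH ⇌ CH3CH2COO- + H+; let x = [H+] at equilibrium.
Ka = 10^(−4.92) = 1.20 × 10^-5
Solve x² + 1.2e-05x − 4.43e-09 = 0 → x = 6.08 × 10^-5 M
% ionization = x/C₀ × 100% = 6.08 × 10^-5/0.000369 × 100% = 16.5%

16.5%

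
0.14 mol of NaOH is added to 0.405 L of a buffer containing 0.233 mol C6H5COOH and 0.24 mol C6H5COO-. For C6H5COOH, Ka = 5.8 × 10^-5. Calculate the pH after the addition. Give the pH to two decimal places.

OH- converts C6H5COOH to C6H5COO-: C6H5COOH → 0.093 mol, C6H5COO- → 0.38 mol.
pKa = −log(5.8 × 10^-5) = 4.237
Henderson–Hasselbalch with mole ratio 0.38/0.093: pH = 4.237 + (+0.611)

pH = 4.85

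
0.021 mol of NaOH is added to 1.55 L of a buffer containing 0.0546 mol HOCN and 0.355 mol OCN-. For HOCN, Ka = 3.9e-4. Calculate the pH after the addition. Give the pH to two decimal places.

OH- converts HOCN to OCN-: HOCN → 0.0336 mol, OCN- → 0.376 mol.
pKa = −log(3.9 × 10^-4) = 3.409
pH = pKa + log(n_OCN-/n_HOCN) = 3.409 + log(0.376/0.0336) = 3.409 + (+1.049)

pH = 4.46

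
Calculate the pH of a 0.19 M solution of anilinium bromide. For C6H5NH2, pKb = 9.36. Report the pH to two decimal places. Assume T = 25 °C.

pH = 2.68

C6H5NH3+ is the conjugate acid of the weak base C6H5NH2.
Kb = 10^(−9.36) = 4.37 × 10^-10
Ka = Kw/Kb = 1.0×10^-14 / 4.37 × 10^-10 = 2.29 × 10^-5
From the ICE table, Ka = x²/(0.19 − x) = 2.29 × 10^-5.
Neglecting x in the denominator: x = √(2.29 × 10^-5 × 0.19) = 2.09 × 10^-3 M
Check: 1.1% ionized — well under 5%, approximation valid.
pH = −log[H+] = −log(2.09 × 10^-3) = 2.68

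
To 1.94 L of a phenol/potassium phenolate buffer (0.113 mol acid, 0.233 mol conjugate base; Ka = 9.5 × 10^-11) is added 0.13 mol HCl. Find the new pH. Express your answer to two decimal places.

pH = 9.65

After neutralization: n(C6H5OH) = 0.243 mol, n(C6H5O-) = 0.103 mol.
pKa = −log(9.5 × 10^-11) = 10.022
Henderson–Hasselbalch with mole ratio 0.103/0.243: pH = 10.022 + (-0.373)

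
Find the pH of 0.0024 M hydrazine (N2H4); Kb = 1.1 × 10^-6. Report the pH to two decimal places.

pH = 9.71

N2H4 + H2O ⇌ N2H5+ + OH-
Kb = [OH-]²/(0.0024 − [OH-]) = 1.1 × 10^-6
Since Kb ≪ C₀, [OH-] ≈ √(Kb·C₀) = 5.14 × 10^-5 M.
Check: 2.1% ionized — well under 5%, approximation valid.
pOH = −log(5.14 × 10^-5) = 4.29; pH = 14.00 − 4.29 = 9.71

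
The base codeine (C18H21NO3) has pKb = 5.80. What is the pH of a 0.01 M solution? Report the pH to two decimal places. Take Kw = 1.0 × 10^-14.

pH = 10.10

C18H21NO3 + H2O ⇌ C18H22NO3+ + OH-
Kb = 10^(−5.80) = 1.58 × 10^-6
From the ICE table, Kb = x²/(0.01 − x) = 1.58 × 10^-6.
Since Kb ≪ C₀, x ≈ √(Kb·C₀) = 1.26 × 10^-4 M.
pOH = −log(1.26 × 10^-4) = 3.90; pH = 14.00 − 3.90 = 10.10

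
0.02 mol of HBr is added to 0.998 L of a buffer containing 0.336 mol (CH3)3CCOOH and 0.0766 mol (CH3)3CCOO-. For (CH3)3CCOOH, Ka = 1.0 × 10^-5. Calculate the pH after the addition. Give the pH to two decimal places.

After neutralization: n((CH3)3CCOOH) = 0.356 mol, n((CH3)3CCOO-) = 0.0566 mol.
pKa = −log(1.0 × 10^-5) = 5.000
pH = pKa + log([A⁻]/[HA]) = 5.000 + log(0.0566/0.356) = 5.000 -0.799

pH = 4.20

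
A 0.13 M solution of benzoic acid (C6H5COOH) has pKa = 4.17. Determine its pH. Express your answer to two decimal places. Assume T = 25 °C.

C6H5COOH ⇌ C6H5COO- + H+
Ka = 10^(−4.17) = 6.76 × 10^-5
Ka = x²/(0.13 − x) = 6.76 × 10^-5
Since Ka ≪ C₀, x ≈ √(Ka·C₀) = 2.96 × 10^-3 M.
pH = −log(2.96 × 10^-3) = 2.53

pH = 2.53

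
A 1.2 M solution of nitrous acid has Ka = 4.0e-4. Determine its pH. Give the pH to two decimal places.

HNO2 ⇌ NO2- + H+
Ka = [H+]²/(1.2 − [H+]) = 4.0 × 10^-4
Since Ka ≪ C₀, [H+] ≈ √(Ka·C₀) = 2.19 × 10^-2 M.
Check: 1.8% ionized — well under 5%, approximation valid.
pH = −log[H+] = −log(2.19 × 10^-2) = 1.66

pH = 1.66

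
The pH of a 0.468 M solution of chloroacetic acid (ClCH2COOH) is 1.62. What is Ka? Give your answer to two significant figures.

[H+] = 10^(-1.62) = 2.40 × 10^-2 M
At equilibrium [HA] = 0.468 − 2.40 × 10^-2 = 4.44 × 10^-1 M
Ka = [H+][A-]/[HA] = (2.40 × 10^-2)² / 4.44 × 10^-1 = 1.3 × 10^-3

Ka = 1.3 × 10^-3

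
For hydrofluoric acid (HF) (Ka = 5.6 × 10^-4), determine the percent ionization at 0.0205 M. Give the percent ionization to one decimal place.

HF ⇌ F- + H+; let x = [H+] at equilibrium.
Solve x² + 0.00056x − 1.15e-05 = 0 → x = 3.12 × 10^-3 M
% ionization = x/C₀ × 100% = 3.12 × 10^-3/0.0205 × 100% = 15.2%

15.2%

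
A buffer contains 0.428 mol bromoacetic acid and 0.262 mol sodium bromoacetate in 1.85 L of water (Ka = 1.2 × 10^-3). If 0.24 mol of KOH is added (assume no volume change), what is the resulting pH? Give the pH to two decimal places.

After neutralization: n(BrCH2COOH) = 0.188 mol, n(BrCH2COO-) = 0.502 mol.
pKa = −log(1.2 × 10^-3) = 2.921
Henderson–Hasselbalch with mole ratio 0.502/0.188: pH = 2.921 + (+0.427)

pH = 3.35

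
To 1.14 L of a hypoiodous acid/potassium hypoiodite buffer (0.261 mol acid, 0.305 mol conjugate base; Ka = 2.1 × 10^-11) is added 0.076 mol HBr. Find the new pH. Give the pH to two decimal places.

pH = 10.51

Added H+ converts OI- to HOI: HOI → 0.337 mol, OI- → 0.229 mol.
pKa = −log(2.1 × 10^-11) = 10.678
pH = pKa + log([A⁻]/[HA]) = 10.678 + log(0.229/0.337) = 10.678 -0.168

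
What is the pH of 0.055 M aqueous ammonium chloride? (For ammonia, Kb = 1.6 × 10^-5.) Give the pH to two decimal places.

NH4+ is the conjugate acid of the weak base NH3.
Ka = Kw/Kb = 1.0×10^-14 / 1.6 × 10^-5 = 6.25 × 10^-10
From the ICE table, Ka = x²/(0.055 − x) = 6.25 × 10^-10.
Assume x ≪ 0.055: x ≈ √(6.25 × 10^-10 × 0.055) = 5.86 × 10^-6 M
Check: 0.011% ionized — well under 5%, approximation valid.
pH = −log(5.86 × 10^-6) = 5.23

pH = 5.23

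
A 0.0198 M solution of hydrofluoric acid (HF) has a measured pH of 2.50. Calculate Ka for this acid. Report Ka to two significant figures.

[H+] = 10^(-2.50) = 3.16 × 10^-3 M
At equilibrium [HA] = 0.0198 − 3.16 × 10^-3 = 1.66 × 10^-2 M
Ka = [H+][A-]/[HA] = (3.16 × 10^-3)² / 1.66 × 10^-2 = 6.0 × 10^-4

Ka = 6.0 × 10^-4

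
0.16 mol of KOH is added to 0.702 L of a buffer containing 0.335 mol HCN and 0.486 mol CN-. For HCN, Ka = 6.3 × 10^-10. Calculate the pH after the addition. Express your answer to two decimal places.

After neutralization: n(HCN) = 0.175 mol, n(CN-) = 0.646 mol.
pKa = −log(6.3 × 10^-10) = 9.201
Henderson–Hasselbalch with mole ratio 0.646/0.175: pH = 9.201 + (+0.567)

pH = 9.77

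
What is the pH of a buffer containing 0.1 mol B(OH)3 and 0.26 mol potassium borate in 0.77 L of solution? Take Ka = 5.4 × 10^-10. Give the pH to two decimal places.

pH = 9.68

pKa = −log(5.4 × 10^-10) = 9.268
Henderson–Hasselbalch: pH = pKa + log([B(OH)4-]/[B(OH)3]) = 9.268 + log(0.26/0.1)
pH = 9.268 + (+0.415) = 9.68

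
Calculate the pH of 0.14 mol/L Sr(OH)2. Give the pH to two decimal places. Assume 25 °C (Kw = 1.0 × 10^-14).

Sr(OH)2 is a strong base (each formula unit releases 2 OH-); [OH-] = 0.28 M.
pOH = -log(0.28) = 0.55
pH = 14.00 - 0.55 = 13.45

pH = 13.45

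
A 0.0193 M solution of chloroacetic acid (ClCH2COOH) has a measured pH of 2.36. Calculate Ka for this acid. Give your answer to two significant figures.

Ka = 1.3 × 10^-3

[H+] = 10^(-2.36) = 4.37 × 10^-3 M
At equilibrium [HA] = 0.0193 − 4.37 × 10^-3 = 1.49 × 10^-2 M
Ka = [H+][A-]/[HA] = (4.37 × 10^-3)² / 1.49 × 10^-2 = 1.3 × 10^-3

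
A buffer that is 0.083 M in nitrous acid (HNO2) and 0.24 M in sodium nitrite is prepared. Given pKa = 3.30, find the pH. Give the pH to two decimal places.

Henderson–Hasselbalch: pH = pKa + log([NO2-]/[HNO2]) = 3.30 + log(0.24/0.083)
pH = 3.30 + (+0.461) = 3.76

pH = 3.76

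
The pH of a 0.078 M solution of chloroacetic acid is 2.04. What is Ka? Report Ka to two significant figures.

Ka = 1.2 × 10^-3

[H+] = 10^(-2.04) = 9.12 × 10^-3 M
At equilibrium [HA] = 0.078 − 9.12 × 10^-3 = 6.89 × 10^-2 M
Ka = [H+][A-]/[HA] = (9.12 × 10^-3)² / 6.89 × 10^-2 = 1.2 × 10^-3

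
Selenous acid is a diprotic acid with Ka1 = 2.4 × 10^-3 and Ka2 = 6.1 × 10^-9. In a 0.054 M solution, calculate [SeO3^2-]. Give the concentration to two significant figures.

First ionization gives [H+] ≈ [HSeO3-] = 1.02 × 10^-2 M.
Second step: Ka2 = [H+][SeO3^2-]/[HSeO3-] ≈ [SeO3^2-] (since [H+] ≈ [HSeO3-]).
So [SeO3^2-] ≈ Ka2.

6.1 × 10^-9 M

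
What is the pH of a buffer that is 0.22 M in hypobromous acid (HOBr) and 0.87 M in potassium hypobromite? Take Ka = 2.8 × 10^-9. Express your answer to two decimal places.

pH = 9.15

pKa = −log(2.8 × 10^-9) = 8.553
Henderson–Hasselbalch: pH = pKa + log([OBr-]/[HOBr]) = 8.553 + log(0.87/0.22)
pH = 8.553 + (+0.597) = 9.15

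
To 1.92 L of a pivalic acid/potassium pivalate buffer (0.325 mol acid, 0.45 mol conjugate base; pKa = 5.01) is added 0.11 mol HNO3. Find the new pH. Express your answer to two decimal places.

Added H+ converts (CH3)3CCOO- to (CH3)3CCOOH: (CH3)3CCOOH → 0.435 mol, (CH3)3CCOO- → 0.34 mol.
pH = pKa + log(n_(CH3)3CCOO-/n_(CH3)3CCOOH) = 5.01 + log(0.34/0.435) = 5.01 + (-0.107)

pH = 4.90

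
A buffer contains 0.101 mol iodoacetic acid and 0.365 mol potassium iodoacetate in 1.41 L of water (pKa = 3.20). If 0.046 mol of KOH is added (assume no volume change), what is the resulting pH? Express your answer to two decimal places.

pH = 4.07

OH- converts ICH2COOH to ICH2COO-: ICH2COOH → 0.055 mol, ICH2COO- → 0.411 mol.
pH = pKa + log(n_ICH2COO-/n_ICH2COOH) = 3.20 + log(0.411/0.055) = 3.20 + (+0.873)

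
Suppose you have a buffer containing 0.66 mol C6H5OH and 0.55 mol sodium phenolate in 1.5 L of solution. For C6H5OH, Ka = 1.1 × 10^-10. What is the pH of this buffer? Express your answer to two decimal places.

pKa = −log(1.1 × 10^-10) = 9.959
pH = pKa + log([A⁻]/[HA]) = 9.959 + log(0.55/0.66)
pH = 9.959 + (-0.079) = 9.88

pH = 9.88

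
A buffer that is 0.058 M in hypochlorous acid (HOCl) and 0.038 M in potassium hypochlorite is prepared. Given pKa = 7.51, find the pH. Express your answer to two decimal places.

Henderson–Hasselbalch: pH = pKa + log([OCl-]/[HOCl]) = 7.51 + log(0.038/0.058)
pH = 7.51 + (-0.184) = 7.33

pH = 7.33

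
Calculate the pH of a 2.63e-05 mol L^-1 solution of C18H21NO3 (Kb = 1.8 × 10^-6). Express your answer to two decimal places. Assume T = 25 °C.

pH = 8.78

C18H21NO3 + H2O ⇌ C18H22NO3+ + OH-
Kb = x²/(2.63e-05 − x) = 1.8 × 10^-6
Here C₀/Kb ≈ 14.6, so the small-x approximation fails. Use the quadratic:
x = (−Kb + √(Kb² + 4·Kb·C₀))/2 = 6.04 × 10^-6 M
pOH = 5.22, so pH = 14.00 − pOH = 8.78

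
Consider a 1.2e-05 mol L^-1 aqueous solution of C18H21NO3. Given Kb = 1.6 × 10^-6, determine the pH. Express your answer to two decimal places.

pH = 8.56

C18H21NO3 + H2O ⇌ C18H22NO3+ + OH-
Let x = [OH-] at equilibrium. Kb = x²/(1.2e-05 − x).
The 5% rule fails; solving x² + Kb·x − Kb·C₀ = 0 exactly:
x = (−Kb + √(Kb² + 4·Kb·C₀))/2 = 3.65 × 10^-6 M
pOH = −log(3.65 × 10^-6) = 5.44; pH = 14.00 − 5.44 = 8.56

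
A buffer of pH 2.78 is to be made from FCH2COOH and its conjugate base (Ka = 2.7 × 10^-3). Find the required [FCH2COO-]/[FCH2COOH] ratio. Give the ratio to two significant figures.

ratio = 1.6

pKa = -log(2.7 × 10^-3) = 2.569
pH = pKa + log(r) ⇒ log(r) = 2.78 − 2.569 = +0.211
r = [FCH2COO-]/[FCH2COOH] = 10^(+0.211) = 1.63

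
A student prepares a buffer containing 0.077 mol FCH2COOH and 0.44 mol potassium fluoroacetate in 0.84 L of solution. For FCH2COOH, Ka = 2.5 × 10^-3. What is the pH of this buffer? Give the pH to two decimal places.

pKa = −log(2.5 × 10^-3) = 2.602
Henderson–Hasselbalch: pH = pKa + log([FCH2COO-]/[FCH2COOH]) = 2.602 + log(0.44/0.077)
pH = 2.602 + (+0.757) = 3.36

pH = 3.36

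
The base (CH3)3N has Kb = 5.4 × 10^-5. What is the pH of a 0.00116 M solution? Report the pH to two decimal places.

(CH3)3N + H2O ⇌ (CH3)3NH+ + OH-
From the ICE table, Kb = [OH-]²/(0.00116 − [OH-]) = 5.4 × 10^-5.
[OH-] is not negligible relative to C₀; solve [OH-]² + 5.4e-05·[OH-] − 6.26e-08 = 0.
[OH-] = [−5.4e-05 + √(5.4e-05² + 2.51e-07)]/2 = 2.25 × 10^-4 M
pOH = 3.65, so pH = 14.00 − pOH = 10.35

pH = 10.35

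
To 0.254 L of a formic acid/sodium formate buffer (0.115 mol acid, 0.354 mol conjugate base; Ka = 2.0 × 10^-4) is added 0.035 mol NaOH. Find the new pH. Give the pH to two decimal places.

pH = 4.39

After neutralization: n(HCOOH) = 0.08 mol, n(HCOO-) = 0.389 mol.
pKa = −log(2.0 × 10^-4) = 3.699
pH = pKa + log([A⁻]/[HA]) = 3.699 + log(0.389/0.08) = 3.699 +0.687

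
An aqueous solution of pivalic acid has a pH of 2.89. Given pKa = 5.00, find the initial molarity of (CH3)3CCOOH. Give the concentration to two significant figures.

[H+] = 10^(-2.89) = 1.29 × 10^-3 M = x
Ka = 10^(−5.00) = 1.00 × 10^-5
Ka = x²/(C₀ − x) ⇒ C₀ = x + x²/Ka
C₀ = 1.29 × 10^-3 + (1.29 × 10^-3)²/(1.00 × 10^-5) = 1.68 × 10^-1 M

C₀ = 1.7 × 10^-1 M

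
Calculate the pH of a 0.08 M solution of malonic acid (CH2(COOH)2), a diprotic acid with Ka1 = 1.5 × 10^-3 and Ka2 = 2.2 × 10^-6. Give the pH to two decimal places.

pH = 1.99

Since Ka1 ≫ Ka2, the first ionization dominates [H+].
Ka1 = x²/(0.08 − x) = 1.5 × 10^-3
Solving the quadratic: x = (−Ka1 + √(Ka1² + 4·Ka1·C₀))/2 = 1.02 × 10^-2 M
pH = −log(1.02 × 10^-2) = 1.99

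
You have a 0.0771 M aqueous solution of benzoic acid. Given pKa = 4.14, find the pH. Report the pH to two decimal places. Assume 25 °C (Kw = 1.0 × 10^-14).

C6H5COOH ⇌ C6H5COO- + H+
Ka = 10^(−4.14) = 7.24 × 10^-5
Ka = [H+]²/(0.0771 − [H+]) = 7.24 × 10^-5
Since Ka ≪ C₀, [H+] ≈ √(Ka·C₀) = 2.36 × 10^-3 M.
pH = −log(2.36 × 10^-3) = 2.63

pH = 2.63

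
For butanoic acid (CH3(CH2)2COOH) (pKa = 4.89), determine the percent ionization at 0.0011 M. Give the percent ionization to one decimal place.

CH3(CH2)2COOH ⇌ CH3(CH2)2COO- + H+; let x = [H+] at equilibrium.
Ka = 10^(−4.89) = 1.29 × 10^-5
Solve x² + 1.29e-05x − 1.42e-08 = 0 → x = 1.13 × 10^-4 M
Fraction ionized = 1.13 × 10^-4 / 0.0011 = 0.1027 → 10.3%

10.3%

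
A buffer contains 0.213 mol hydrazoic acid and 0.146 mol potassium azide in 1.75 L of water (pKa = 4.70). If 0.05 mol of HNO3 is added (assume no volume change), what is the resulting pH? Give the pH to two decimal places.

After neutralization: n(HN3) = 0.263 mol, n(N3-) = 0.096 mol.
Henderson–Hasselbalch with mole ratio 0.096/0.263: pH = 4.70 + (-0.438)

pH = 4.26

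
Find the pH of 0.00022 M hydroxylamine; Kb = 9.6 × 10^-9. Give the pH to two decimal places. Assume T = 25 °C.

NH2OH + H2O ⇌ NH3OH+ + OH-
From the ICE table, Kb = x²/(0.00022 − x) = 9.6 × 10^-9.
Neglecting x in the denominator: x = √(9.6 × 10^-9 × 0.00022) = 1.45 × 10^-6 M
Check: 0.66% ionized — well under 5%, approximation valid.
pOH = 5.84, so pH = 14.00 − pOH = 8.16

pH = 8.16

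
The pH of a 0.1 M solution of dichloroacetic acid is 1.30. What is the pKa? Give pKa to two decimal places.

[H+] = 10^(-1.30) = 5.01 × 10^-2 M
At equilibrium [HA] = 0.1 − 5.01 × 10^-2 = 4.99 × 10^-2 M
Ka = [H+][A-]/[HA] = (5.01 × 10^-2)² / 4.99 × 10^-2 = 5.03 × 10^-2
pKa = -log(5.03 × 10^-2) = 1.30

pKa = 1.30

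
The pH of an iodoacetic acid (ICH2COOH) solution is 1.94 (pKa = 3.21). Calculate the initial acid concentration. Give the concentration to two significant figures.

C₀ = 2.3 × 10^-1 M

[H+] = 10^(-1.94) = 1.15 × 10^-2 M = x
Ka = 10^(−3.21) = 6.17 × 10^-4
Ka = x²/(C₀ − x) ⇒ C₀ = x + x²/Ka
C₀ = 1.15 × 10^-2 + (1.15 × 10^-2)²/(6.17 × 10^-4) = 2.26 × 10^-1 M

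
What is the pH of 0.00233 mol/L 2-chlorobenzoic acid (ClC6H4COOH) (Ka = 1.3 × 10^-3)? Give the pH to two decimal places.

ClC6H4COOH ⇌ ClC6H4COO- + H+
From the ICE table, Ka = x²/(0.00233 − x) = 1.3 × 10^-3.
x is not negligible relative to C₀; solve x² + 0.0013·x − 3.03e-06 = 0.
x = (−Ka + √(Ka² + 4·Ka·C₀))/2 = 1.21 × 10^-3 M
pH = −log[H+] = −log(1.21 × 10^-3) = 2.92

pH = 2.92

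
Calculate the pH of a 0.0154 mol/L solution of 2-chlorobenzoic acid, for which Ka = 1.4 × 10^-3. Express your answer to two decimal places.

pH = 2.40

ClC6H4COOH ⇌ ClC6H4COO- + H+
Ka = [H+]²/(0.0154 − [H+]) = 1.4 × 10^-3
The 5% rule fails; solving [H+]² + Ka·[H+] − Ka·C₀ = 0 exactly:
[H+] = (−Ka + √(Ka² + 4·Ka·C₀))/2 = 4.00 × 10^-3 M
pH = −log(4.00 × 10^-3) = 2.40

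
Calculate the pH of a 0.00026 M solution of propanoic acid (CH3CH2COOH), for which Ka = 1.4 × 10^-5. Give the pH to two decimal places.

pH = 4.27

CH3CH2COOH ⇌ CH3CH2COO- + H+
Ka = [H+]²/(0.00026 − [H+]) = 1.4 × 10^-5
[H+] is not negligible relative to C₀; solve [H+]² + 1.4e-05·[H+] − 3.64e-09 = 0.
[H+] = (−Ka + √(Ka² + 4·Ka·C₀))/2 = 5.37 × 10^-5 M
pH = −log[H+] = −log(5.37 × 10^-5) = 4.27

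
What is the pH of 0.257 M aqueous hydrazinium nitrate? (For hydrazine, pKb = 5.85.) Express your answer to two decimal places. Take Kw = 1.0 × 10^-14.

N2H5+ is the conjugate acid of the weak base N2H4.
Kb = 10^(−5.85) = 1.41 × 10^-6
Ka = Kw/Kb = 1.0×10^-14 / 1.41 × 10^-6 = 7.09 × 10^-9
From the ICE table, Ka = x²/(0.257 − x) = 7.09 × 10^-9.
Since Ka ≪ C₀, x ≈ √(Ka·C₀) = 4.27 × 10^-5 M.
pH = −log[H+] = −log(4.27 × 10^-5) = 4.37

pH = 4.37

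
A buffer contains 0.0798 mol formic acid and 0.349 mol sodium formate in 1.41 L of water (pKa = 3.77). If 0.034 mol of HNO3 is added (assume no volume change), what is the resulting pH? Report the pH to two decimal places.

pH = 4.21

After neutralization: n(HCOOH) = 0.114 mol, n(HCOO-) = 0.315 mol.
Henderson–Hasselbalch with mole ratio 0.315/0.114: pH = 3.77 + (+0.441)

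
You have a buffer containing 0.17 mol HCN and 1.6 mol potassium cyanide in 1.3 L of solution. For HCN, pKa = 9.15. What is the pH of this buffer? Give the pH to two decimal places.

pH = 10.12

Using pH = pKa + log([base]/[acid]) with [base]/[acid] = 1.6/0.17:
pH = 9.15 + (+0.974) = 10.12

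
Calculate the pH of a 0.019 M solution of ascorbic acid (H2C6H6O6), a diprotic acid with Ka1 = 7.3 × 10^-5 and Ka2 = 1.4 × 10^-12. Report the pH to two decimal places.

pH = 2.94

Ka1 ≫ Ka2, so treat the first dissociation as the only significant source of H+.
Ka1 = x²/(0.019 − x) = 7.3 × 10^-5
Solving the quadratic: x = (−Ka1 + √(Ka1² + 4·Ka1·C₀))/2 = 1.14 × 10^-3 M
pH = −log(1.14 × 10^-3) = 2.94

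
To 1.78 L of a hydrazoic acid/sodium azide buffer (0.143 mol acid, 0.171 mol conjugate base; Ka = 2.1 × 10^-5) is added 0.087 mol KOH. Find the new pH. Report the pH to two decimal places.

pH = 5.34

OH- converts HN3 to N3-: HN3 → 0.056 mol, N3- → 0.258 mol.
pKa = −log(2.1 × 10^-5) = 4.678
pH = pKa + log(n_N3-/n_HN3) = 4.678 + log(0.258/0.056) = 4.678 + (+0.663)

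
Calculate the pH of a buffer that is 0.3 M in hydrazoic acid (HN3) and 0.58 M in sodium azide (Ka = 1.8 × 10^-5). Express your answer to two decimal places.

pKa = −log(1.8 × 10^-5) = 4.745
Using pH = pKa + log([base]/[acid]) with [base]/[acid] = 0.58/0.3:
pH = 4.745 + (+0.286) = 5.03

pH = 5.03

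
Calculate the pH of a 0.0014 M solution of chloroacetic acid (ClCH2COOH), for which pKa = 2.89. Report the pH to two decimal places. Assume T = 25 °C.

ClCH2COOH ⇌ ClCH2COO- + H+
Ka = 10^(−2.89) = 1.29 × 10^-3
From the ICE table, Ka = [H+]²/(0.0014 − [H+]) = 1.29 × 10^-3.
Here C₀/Ka ≈ 1.09, so the small-[H+] approximation fails. Use the quadratic:
[H+] = (−Ka + √(Ka² + 4·Ka·C₀))/2 = 8.46 × 10^-4 M
pH = −log[H+] = −log(8.46 × 10^-4) = 3.07

pH = 3.07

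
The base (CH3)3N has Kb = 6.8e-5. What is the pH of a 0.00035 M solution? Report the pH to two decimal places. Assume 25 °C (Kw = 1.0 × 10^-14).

pH = 10.09

(CH3)3N + H2O ⇌ (CH3)3NH+ + OH-
From the ICE table, Kb = [OH-]²/(0.00035 − [OH-]) = 6.8 × 10^-5.
[OH-] is not negligible relative to C₀; solve [OH-]² + 6.8e-05·[OH-] − 2.38e-08 = 0.
[OH-] = (−Kb + √(Kb² + 4·Kb·C₀))/2 = 1.24 × 10^-4 M
pOH = −log(1.24 × 10^-4) = 3.91; pH = 14.00 − 3.91 = 10.09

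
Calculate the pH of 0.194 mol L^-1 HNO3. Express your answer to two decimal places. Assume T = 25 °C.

pH = 0.71

HNO3 is a strong acid and dissociates completely, so [H+] = 0.194 M.
pH = -log(0.194) = 0.71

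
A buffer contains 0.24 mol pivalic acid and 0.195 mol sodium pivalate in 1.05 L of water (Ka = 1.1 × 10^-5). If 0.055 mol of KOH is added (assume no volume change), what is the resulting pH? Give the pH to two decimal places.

After neutralization: n((CH3)3CCOOH) = 0.185 mol, n((CH3)3CCOO-) = 0.25 mol.
pKa = −log(1.1 × 10^-5) = 4.959
pH = pKa + log(n_(CH3)3CCOO-/n_(CH3)3CCOOH) = 4.959 + log(0.25/0.185) = 4.959 + (+0.131)

pH = 5.09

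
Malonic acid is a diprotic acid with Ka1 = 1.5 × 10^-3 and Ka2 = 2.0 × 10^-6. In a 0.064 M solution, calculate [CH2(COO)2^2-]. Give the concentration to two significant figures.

First ionization gives [H+] ≈ [CH2(COOH)COO-] = 9.08 × 10^-3 M.
Second step: Ka2 = [H+][CH2(COO)2^2-]/[CH2(COOH)COO-] ≈ [CH2(COO)2^2-] (since [H+] ≈ [CH2(COOH)COO-]).
So [CH2(COO)2^2-] ≈ Ka2.

2.0 × 10^-6 M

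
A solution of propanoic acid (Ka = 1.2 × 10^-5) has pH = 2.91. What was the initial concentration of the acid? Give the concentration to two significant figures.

C₀ = 1.3 × 10^-1 M

[H+] = 10^(-2.91) = 1.23 × 10^-3 M = x
Ka = x²/(C₀ − x) ⇒ C₀ = x + x²/Ka
C₀ = 1.23 × 10^-3 + (1.23 × 10^-3)²/(1.2 × 10^-5) = 1.27 × 10^-1 M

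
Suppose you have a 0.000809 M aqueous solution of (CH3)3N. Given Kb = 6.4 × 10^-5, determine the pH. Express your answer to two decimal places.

(CH3)3N + H2O ⇌ (CH3)3NH+ + OH-
From the ICE table, Kb = x²/(0.000809 − x) = 6.4 × 10^-5.
Here C₀/Kb ≈ 12.6, so the small-x approximation fails. Use the quadratic:
x = (−Kb + √(Kb² + 4·Kb·C₀))/2 = 1.98 × 10^-4 M
pOH = 3.70, so pH = 14.00 − pOH = 10.30

pH = 10.30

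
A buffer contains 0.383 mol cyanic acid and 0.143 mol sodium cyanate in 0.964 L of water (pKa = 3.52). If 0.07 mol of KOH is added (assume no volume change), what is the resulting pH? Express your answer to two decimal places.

pH = 3.35

OH- converts HOCN to OCN-: HOCN → 0.313 mol, OCN- → 0.213 mol.
pH = pKa + log([A⁻]/[HA]) = 3.52 + log(0.213/0.313) = 3.52 -0.167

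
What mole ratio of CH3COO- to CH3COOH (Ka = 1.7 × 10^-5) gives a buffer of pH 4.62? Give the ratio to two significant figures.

pKa = -log(1.7 × 10^-5) = 4.770
pH = pKa + log(r) ⇒ log(r) = 4.62 − 4.770 = -0.150
r = [CH3COO-]/[CH3COOH] = 10^(-0.150) = 0.708

ratio = 0.71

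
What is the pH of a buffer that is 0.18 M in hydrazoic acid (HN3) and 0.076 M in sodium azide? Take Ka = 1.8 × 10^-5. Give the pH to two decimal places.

pKa = −log(1.8 × 10^-5) = 4.745
pH = pKa + log([A⁻]/[HA]) = 4.745 + log(0.076/0.18)
pH = 4.745 + (-0.374) = 4.37

pH = 4.37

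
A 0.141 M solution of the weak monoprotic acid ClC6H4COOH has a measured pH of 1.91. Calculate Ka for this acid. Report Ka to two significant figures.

Ka = 1.2 × 10^-3

[H+] = 10^(-1.91) = 1.23 × 10^-2 M
At equilibrium [HA] = 0.141 − 1.23 × 10^-2 = 1.29 × 10^-1 M
Ka = [H+][A-]/[HA] = (1.23 × 10^-2)² / 1.29 × 10^-1 = 1.2 × 10^-3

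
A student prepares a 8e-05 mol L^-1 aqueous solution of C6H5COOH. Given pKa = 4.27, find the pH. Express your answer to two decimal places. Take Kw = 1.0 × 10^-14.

C6H5COOH ⇌ C6H5COO- + H+
Ka = 10^(−4.27) = 5.37 × 10^-5
From the ICE table, Ka = x²/(8e-05 − x) = 5.37 × 10^-5.
The 5% rule fails; solving x² + Ka·x − Ka·C₀ = 0 exactly:
x = (−Ka + √(Ka² + 4·Ka·C₀))/2 = 4.40 × 10^-5 M
pH = −log[H+] = −log(4.40 × 10^-5) = 4.36

pH = 4.36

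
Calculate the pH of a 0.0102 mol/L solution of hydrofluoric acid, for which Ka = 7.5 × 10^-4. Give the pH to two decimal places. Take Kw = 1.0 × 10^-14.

pH = 2.62

HF ⇌ F- + H+
Let x = [H+] at equilibrium. Ka = x²/(0.0102 − x).
Here C₀/Ka ≈ 13.6, so the small-x approximation fails. Use the quadratic:
x = (−Ka + √(Ka² + 4·Ka·C₀))/2 = 2.42 × 10^-3 M
pH = −log[H+] = −log(2.42 × 10^-3) = 2.62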